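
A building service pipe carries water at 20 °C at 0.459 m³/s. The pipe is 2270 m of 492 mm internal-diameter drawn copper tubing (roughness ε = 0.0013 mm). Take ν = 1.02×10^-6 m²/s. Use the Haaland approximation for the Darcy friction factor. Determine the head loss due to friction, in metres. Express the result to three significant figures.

V = 4Q/(πD²) = 4·0.459/(π·0.492²) = 2.414 m/s
Re = VD/ν = 2.414·0.492/1.02×10^-6 = 1.16×10^6 → turbulent
ε/D = 0.0013/492 = 2.64×10^-6
Haaland: f = 0.01134
h_f = f(L/D)V²/(2g) = 0.01134·(2270/0.492)·2.414²/(2·9.81) = 15.55 m

h_f ≈ 15.5 m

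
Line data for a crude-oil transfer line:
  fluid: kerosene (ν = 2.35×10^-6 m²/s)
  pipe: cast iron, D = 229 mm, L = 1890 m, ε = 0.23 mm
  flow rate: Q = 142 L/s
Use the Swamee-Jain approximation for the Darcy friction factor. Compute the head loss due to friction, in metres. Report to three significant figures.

h_f ≈ 103 m

V = 4Q/(πD²) = 4·0.142/(π·0.229²) = 3.448 m/s
Re = VD/ν = 3.448·0.229/2.35×10^-6 = 3.36×10^5 → turbulent
ε/D = 0.23/229 = 0.00100
Swamee-Jain: f = 0.02066
h_f = f(L/D)V²/(2g) = 0.02066·(1890/0.229)·3.448²/(2·9.81) = 103.3 m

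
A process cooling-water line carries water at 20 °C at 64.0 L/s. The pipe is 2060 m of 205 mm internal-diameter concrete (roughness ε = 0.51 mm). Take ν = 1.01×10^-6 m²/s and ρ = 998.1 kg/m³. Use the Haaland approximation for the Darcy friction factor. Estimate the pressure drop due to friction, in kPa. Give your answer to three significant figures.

V = 4Q/(πD²) = 4·0.0640/(π·0.205²) = 1.939 m/s
Re = VD/ν = 1.939·0.205/1.01×10^-6 = 3.94×10^5 → turbulent
ε/D = 0.51/205 = 0.00249
Haaland: f = 0.02524
h_f = f(L/D)V²/(2g) = 0.02524·(2060/0.205)·1.939²/(2·9.81) = 48.61 m
Δp = ρg·h_f = 998.1·9.81·48.61 = 475.9 kPa

Δp ≈ 476 kPa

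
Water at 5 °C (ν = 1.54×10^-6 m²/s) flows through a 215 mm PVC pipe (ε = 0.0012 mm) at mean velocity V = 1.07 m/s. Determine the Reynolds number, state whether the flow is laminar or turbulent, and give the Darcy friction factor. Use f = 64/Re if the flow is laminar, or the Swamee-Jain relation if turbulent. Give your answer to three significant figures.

Re = VD/ν = 1.070·0.215/1.54×10^-6 = 1.49×10^5
Re > 4000 → turbulent; ε/D = 5.58×10^-6
Swamee-Jain: f = 0.01650

Re ≈ 1.49×10^5; turbulent; f ≈ 0.0165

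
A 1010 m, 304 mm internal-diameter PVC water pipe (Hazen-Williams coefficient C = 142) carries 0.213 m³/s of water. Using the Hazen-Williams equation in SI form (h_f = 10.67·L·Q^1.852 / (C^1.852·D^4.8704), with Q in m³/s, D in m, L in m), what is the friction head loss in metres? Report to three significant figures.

h_f ≈ 21.0 m

h_f = 10.67·1010·0.213^1.852 / (142^1.852·0.304^4.8704) = 20.95 m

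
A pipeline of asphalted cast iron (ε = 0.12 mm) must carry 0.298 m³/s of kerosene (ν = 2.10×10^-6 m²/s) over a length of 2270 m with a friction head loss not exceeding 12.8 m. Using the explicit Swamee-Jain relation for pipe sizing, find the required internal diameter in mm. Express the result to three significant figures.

D ≈ 470 mm

Swamee-Jain (Type III): D = 0.66·[ε^1.25·(LQ²/(gh_f))^4.75 + ν·Q^9.4·(L/(gh_f))^5.2]^0.04
LQ²/(gh_f) = 1.605; L/(gh_f) = 18.08
Term 1 = ε^1.25·(…)^4.75 = 1.19×10^-4; Term 2 = ν·Q^9.4·(…)^5.2 = 8.26×10^-5
D = 0.66·(1.19×10^-4 + 8.26×10^-5)^0.04 = 0.4696 m = 470 mm
Check: V = 1.72 m/s, Re = 3.85×10^5, f = 0.01635, h_f = 11.9 m ≈ 12.8 m ✓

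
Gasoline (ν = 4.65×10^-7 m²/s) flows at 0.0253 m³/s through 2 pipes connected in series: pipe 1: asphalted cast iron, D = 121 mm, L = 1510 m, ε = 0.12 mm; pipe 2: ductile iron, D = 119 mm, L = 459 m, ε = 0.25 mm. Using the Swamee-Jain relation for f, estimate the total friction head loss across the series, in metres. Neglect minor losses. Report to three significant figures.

Pipe 1: V = 2.200 m/s, Re = 5.73×10^5, ε/D = 9.92×10^-4, f = 0.02024, h_1 = f(L/D)V²/2g = 62.32 m
Pipe 2: V = 2.275 m/s, Re = 5.82×10^5, ε/D = 0.00210, f = 0.02414, h_2 = f(L/D)V²/2g = 24.55 m
Series → Q common, losses add: H = Σh = 86.87 m

H ≈ 86.9 m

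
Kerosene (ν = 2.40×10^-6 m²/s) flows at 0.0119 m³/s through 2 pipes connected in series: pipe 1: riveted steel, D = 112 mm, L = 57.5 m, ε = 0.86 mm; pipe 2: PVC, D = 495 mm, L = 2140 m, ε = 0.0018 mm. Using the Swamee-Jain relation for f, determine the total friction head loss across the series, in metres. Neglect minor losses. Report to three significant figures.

H ≈ 1.41 m

Pipe 1: V = 1.208 m/s, Re = 5.64×10^4, ε/D = 0.00768, f = 0.03632, h_1 = f(L/D)V²/2g = 1.387 m
Pipe 2: V = 0.06184 m/s, Re = 1.28×10^4, ε/D = 3.64×10^-6, f = 0.02901, h_2 = f(L/D)V²/2g = 0.02444 m
Series → Q common, losses add: H = Σh = 1.411 m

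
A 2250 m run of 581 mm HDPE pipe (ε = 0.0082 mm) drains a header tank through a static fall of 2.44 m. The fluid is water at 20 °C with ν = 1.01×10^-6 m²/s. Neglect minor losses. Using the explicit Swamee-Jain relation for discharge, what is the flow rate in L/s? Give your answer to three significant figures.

Swamee-Jain (Type II): Q = -0.965·√(gD⁵h_f/L)·ln[ε/(3.7D) + √(3.17ν²L/(gD³h_f))]
√(gD⁵h_f/L) = √(9.81·0.581⁵·2.44/2250) = 0.02654
ε/(3.7D) = 3.81×10^-6; √(3.17ν²L/(gD³h_f)) = 3.94×10^-5
Q = -0.965·0.02654·ln(4.318×10^-5) = 0.2574 m³/s
Check: V = 0.971 m/s, Re = 5.58×10^5, f = 0.01308, h_f = 2.43 m ≈ 2.44 m ✓

Q ≈ 257 L/s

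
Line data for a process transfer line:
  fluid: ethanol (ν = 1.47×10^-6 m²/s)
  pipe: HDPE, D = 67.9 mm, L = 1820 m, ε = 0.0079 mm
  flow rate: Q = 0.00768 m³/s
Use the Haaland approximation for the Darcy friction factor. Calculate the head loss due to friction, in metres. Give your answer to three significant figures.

h_f ≈ 113 m

V = 4Q/(πD²) = 4·0.00768/(π·0.0679²) = 2.121 m/s
Re = VD/ν = 2.121·0.0679/1.47×10^-6 = 9.80×10^4 → turbulent
ε/D = 0.0079/67.9 = 1.16×10^-4
Haaland: f = 0.01841
h_f = f(L/D)V²/(2g) = 0.01841·(1820/0.0679)·2.121²/(2·9.81) = 113.2 m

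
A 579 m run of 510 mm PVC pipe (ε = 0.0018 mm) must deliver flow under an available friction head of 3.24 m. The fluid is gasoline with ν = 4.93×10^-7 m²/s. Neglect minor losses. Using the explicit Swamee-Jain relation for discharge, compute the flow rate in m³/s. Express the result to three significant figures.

Q ≈ 0.479 m³/s

Swamee-Jain (Type II): Q = -0.965·√(gD⁵h_f/L)·ln[ε/(3.7D) + √(3.17ν²L/(gD³h_f))]
√(gD⁵h_f/L) = √(9.81·0.510⁵·3.24/579) = 0.04352
ε/(3.7D) = 9.54×10^-7; √(3.17ν²L/(gD³h_f)) = 1.03×10^-5
Q = -0.965·0.04352·ln(1.124×10^-5) = 0.4786 m³/s
Check: V = 2.34 m/s, Re = 2.42×10^6, f = 0.01021, h_f = 3.24 m ≈ 3.24 m ✓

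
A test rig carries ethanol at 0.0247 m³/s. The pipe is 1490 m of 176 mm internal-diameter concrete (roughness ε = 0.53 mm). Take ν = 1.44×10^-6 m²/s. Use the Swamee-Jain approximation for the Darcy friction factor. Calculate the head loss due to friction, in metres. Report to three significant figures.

h_f ≈ 12.2 m

V = 4Q/(πD²) = 4·0.0247/(π·0.176²) = 1.015 m/s
Re = VD/ν = 1.015·0.176/1.44×10^-6 = 1.24×10^5 → turbulent
ε/D = 0.53/176 = 0.00301
Swamee-Jain: f = 0.02748
h_f = f(L/D)V²/(2g) = 0.02748·(1490/0.176)·1.015²/(2·9.81) = 12.22 m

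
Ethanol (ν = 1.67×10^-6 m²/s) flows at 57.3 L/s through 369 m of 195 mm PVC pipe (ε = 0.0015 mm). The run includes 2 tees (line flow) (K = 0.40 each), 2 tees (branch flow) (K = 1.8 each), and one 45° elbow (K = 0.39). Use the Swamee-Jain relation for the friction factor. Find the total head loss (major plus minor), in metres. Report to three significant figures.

H_L ≈ 6.32 m

V = 4Q/(πD²) = 1.919 m/s; V²/2g = 0.1876 m
Re = 2.24×10^5, ε/D = 7.69×10^-6 → f = 0.01527 (Swamee-Jain)
Major: h_f = f(L/D)·V²/2g = 0.01527·1892·0.1876 = 5.422 m
Minor: ΣK = 4.79; h_m = ΣK·V²/2g = 0.8987 m
Total H_L = 5.422 + 0.8987 = 6.320 m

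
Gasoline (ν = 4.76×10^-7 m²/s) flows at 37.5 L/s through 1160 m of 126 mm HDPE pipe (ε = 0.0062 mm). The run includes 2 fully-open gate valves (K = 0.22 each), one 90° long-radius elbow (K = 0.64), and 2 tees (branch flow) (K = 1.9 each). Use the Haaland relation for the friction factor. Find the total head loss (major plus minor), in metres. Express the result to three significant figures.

H_L ≈ 56.8 m

V = 4Q/(πD²) = 3.007 m/s; V²/2g = 0.4610 m
Re = 7.96×10^5, ε/D = 4.92×10^-5 → f = 0.01284 (Haaland)
Major: h_f = f(L/D)·V²/2g = 0.01284·9206·0.4610 = 54.52 m
Minor: ΣK = 4.88; h_m = ΣK·V²/2g = 2.250 m
Total H_L = 54.52 + 2.250 = 56.77 m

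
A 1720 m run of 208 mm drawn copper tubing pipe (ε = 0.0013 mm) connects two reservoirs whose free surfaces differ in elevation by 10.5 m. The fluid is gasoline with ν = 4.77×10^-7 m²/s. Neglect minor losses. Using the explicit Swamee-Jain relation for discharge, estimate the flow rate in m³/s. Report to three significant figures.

Swamee-Jain (Type II): Q = -0.965·√(gD⁵h_f/L)·ln[ε/(3.7D) + √(3.17ν²L/(gD³h_f))]
√(gD⁵h_f/L) = √(9.81·0.208⁵·10.5/1720) = 0.004829
ε/(3.7D) = 1.69×10^-6; √(3.17ν²L/(gD³h_f)) = 3.66×10^-5
Q = -0.965·0.004829·ln(3.827×10^-5) = 0.04739 m³/s
Check: V = 1.39 m/s, Re = 6.08×10^5, f = 0.01276, h_f = 10.5 m ≈ 10.5 m ✓

Q ≈ 0.0474 m³/s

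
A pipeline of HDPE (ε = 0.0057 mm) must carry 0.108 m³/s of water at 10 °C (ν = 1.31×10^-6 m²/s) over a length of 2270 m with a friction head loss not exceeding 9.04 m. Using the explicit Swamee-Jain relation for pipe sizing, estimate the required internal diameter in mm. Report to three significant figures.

Swamee-Jain (Type III): D = 0.66·[ε^1.25·(LQ²/(gh_f))^4.75 + ν·Q^9.4·(L/(gh_f))^5.2]^0.04
LQ²/(gh_f) = 0.2986; L/(gh_f) = 25.60
Term 1 = ε^1.25·(…)^4.75 = 8.94×10^-10; Term 2 = ν·Q^9.4·(…)^5.2 = 2.26×10^-8
D = 0.66·(8.94×10^-10 + 2.26×10^-8)^0.04 = 0.3269 m = 327 mm
Check: V = 1.29 m/s, Re = 3.21×10^5, f = 0.01440, h_f = 8.44 m ≈ 9.04 m ✓

D ≈ 327 mm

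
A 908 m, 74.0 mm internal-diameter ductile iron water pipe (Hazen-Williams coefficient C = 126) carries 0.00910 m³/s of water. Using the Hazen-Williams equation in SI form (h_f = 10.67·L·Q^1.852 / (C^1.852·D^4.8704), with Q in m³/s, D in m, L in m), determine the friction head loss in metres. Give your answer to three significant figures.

h_f ≈ 66.7 m

h_f = 10.67·908·0.00910^1.852 / (126^1.852·0.0740^4.8704) = 66.65 m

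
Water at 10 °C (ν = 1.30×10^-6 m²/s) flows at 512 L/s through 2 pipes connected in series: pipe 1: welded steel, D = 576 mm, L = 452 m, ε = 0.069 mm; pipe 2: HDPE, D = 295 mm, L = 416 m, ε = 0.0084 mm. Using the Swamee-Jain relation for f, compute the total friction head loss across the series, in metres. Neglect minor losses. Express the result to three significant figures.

H ≈ 48.6 m

Pipe 1: V = 1.965 m/s, Re = 8.71×10^5, ε/D = 1.20×10^-4, f = 0.01394, h_1 = f(L/D)V²/2g = 2.153 m
Pipe 2: V = 7.491 m/s, Re = 1.70×10^6, ε/D = 2.85×10^-5, f = 0.01151, h_2 = f(L/D)V²/2g = 46.43 m
Series → Q common, losses add: H = Σh = 48.58 m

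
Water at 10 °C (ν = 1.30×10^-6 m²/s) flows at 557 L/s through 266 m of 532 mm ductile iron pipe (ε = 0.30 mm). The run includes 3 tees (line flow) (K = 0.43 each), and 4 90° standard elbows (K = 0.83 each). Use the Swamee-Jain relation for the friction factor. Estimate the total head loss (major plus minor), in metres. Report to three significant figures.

H_L ≈ 4.31 m

V = 4Q/(πD²) = 2.506 m/s; V²/2g = 0.3200 m
Re = 1.03×10^6, ε/D = 5.64×10^-4 → f = 0.01771 (Swamee-Jain)
Major: h_f = f(L/D)·V²/2g = 0.01771·500.0·0.3200 = 2.833 m
Minor: ΣK = 4.61; h_m = ΣK·V²/2g = 1.475 m
Total H_L = 2.833 + 1.475 = 4.309 m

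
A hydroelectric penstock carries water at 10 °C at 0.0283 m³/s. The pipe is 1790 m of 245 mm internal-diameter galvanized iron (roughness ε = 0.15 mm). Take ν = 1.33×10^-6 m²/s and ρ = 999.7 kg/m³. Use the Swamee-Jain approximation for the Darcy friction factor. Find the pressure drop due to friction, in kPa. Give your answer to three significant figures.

Δp ≈ 27.2 kPa

V = 4Q/(πD²) = 4·0.0283/(π·0.245²) = 0.6003 m/s
Re = VD/ν = 0.6003·0.245/1.33×10^-6 = 1.11×10^5 → turbulent
ε/D = 0.15/245 = 6.12×10^-4
Swamee-Jain: f = 0.02065
h_f = f(L/D)V²/(2g) = 0.02065·(1790/0.245)·0.6003²/(2·9.81) = 2.770 m
Δp = ρg·h_f = 999.7·9.81·2.770 = 27.17 kPa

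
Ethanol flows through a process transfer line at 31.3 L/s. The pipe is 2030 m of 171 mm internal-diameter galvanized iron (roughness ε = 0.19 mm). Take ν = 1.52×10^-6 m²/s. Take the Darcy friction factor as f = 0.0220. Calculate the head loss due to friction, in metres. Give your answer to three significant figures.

h_f ≈ 24.7 m

V = 4Q/(πD²) = 4·0.0313/(π·0.171²) = 1.363 m/s
h_f = f(L/D)V²/(2g) = 0.02200·(2030/0.171)·1.363²/(2·9.81) = 24.73 m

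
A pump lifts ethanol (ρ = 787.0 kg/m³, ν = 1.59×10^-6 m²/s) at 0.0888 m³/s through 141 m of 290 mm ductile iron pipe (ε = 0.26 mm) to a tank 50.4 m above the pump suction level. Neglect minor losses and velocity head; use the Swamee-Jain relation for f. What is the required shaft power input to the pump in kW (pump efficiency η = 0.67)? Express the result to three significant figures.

V = 4Q/(πD²) = 1.344 m/s; Re = 2.45×10^5; ε/D = 8.97×10^-4; f = 0.02052
h_f = f(L/D)V²/2g = 0.9191 m
Total head H = z + h_f = 50.4 + 0.9191 = 51.32 m
P_hyd = ρgQH = 787.0·9.81·0.0888·51.32 = 35.18 kW
P_shaft = P_hyd/η = 35.18/0.67 = 52.51 kW

P_shaft ≈ 52.5 kW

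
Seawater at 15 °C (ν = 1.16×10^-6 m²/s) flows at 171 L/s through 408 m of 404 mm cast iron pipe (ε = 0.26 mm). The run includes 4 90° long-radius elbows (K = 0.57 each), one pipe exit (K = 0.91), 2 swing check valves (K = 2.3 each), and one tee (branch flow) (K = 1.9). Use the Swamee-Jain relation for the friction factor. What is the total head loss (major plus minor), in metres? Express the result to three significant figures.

V = 4Q/(πD²) = 1.334 m/s; V²/2g = 0.09070 m
Re = 4.65×10^5, ε/D = 6.44×10^-4 → f = 0.01868 (Swamee-Jain)
Major: h_f = f(L/D)·V²/2g = 0.01868·1010·0.09070 = 1.711 m
Minor: ΣK = 9.69; h_m = ΣK·V²/2g = 0.8788 m
Total H_L = 1.711 + 0.8788 = 2.590 m

H_L ≈ 2.59 m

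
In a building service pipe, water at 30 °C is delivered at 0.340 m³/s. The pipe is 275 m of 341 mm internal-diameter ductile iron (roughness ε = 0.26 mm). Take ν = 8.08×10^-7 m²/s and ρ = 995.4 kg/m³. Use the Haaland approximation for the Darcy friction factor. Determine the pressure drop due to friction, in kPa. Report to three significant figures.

Δp ≈ 104 kPa

V = 4Q/(πD²) = 4·0.340/(π·0.341²) = 3.723 m/s
Re = VD/ν = 3.723·0.341/8.08×10^-7 = 1.57×10^6 → turbulent
ε/D = 0.26/341 = 7.62×10^-4
Haaland: f = 0.01865
h_f = f(L/D)V²/(2g) = 0.01865·(275/0.341)·3.723²/(2·9.81) = 10.62 m
Δp = ρg·h_f = 995.4·9.81·10.62 = 103.7 kPa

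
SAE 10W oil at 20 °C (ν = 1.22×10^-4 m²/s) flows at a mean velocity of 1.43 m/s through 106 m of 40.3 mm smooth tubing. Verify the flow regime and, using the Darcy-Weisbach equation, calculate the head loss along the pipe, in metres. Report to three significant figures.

Re = VD/ν = 1.43·0.04030/1.22×10^-4 = 472 → laminar (Re < 2300)
f = 64/Re = 0.1355
h_f = f(L/D)V²/(2g) = 0.1355·(106/0.04030)·1.43²/(2·9.81) = 37.14 m

h_f ≈ 37.1 m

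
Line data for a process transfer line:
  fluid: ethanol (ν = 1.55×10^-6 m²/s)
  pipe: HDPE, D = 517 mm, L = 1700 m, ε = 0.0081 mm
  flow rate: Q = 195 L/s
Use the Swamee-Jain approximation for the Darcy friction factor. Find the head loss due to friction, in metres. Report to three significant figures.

h_f ≈ 2.09 m

V = 4Q/(πD²) = 4·0.195/(π·0.517²) = 0.9289 m/s
Re = VD/ν = 0.9289·0.517/1.55×10^-6 = 3.10×10^5 → turbulent
ε/D = 0.0081/517 = 1.57×10^-5
Swamee-Jain: f = 0.01447
h_f = f(L/D)V²/(2g) = 0.01447·(1700/0.517)·0.9289²/(2·9.81) = 2.093 m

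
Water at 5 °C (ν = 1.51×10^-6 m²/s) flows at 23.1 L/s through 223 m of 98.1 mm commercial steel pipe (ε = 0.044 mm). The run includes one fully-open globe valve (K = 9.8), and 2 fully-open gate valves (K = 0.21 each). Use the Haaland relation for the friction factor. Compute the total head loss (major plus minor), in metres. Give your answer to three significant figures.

H_L ≈ 24.7 m

V = 4Q/(πD²) = 3.056 m/s; V²/2g = 0.4761 m
Re = 1.99×10^5, ε/D = 4.49×10^-4 → f = 0.01837 (Haaland)
Major: h_f = f(L/D)·V²/2g = 0.01837·2273·0.4761 = 19.88 m
Minor: ΣK = 10.2; h_m = ΣK·V²/2g = 4.865 m
Total H_L = 19.88 + 4.865 = 24.75 m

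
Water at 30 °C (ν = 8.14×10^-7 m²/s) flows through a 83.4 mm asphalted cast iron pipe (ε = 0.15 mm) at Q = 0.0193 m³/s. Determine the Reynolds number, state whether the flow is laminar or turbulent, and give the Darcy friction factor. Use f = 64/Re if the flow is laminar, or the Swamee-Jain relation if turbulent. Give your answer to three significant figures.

Re ≈ 3.62×10^5; turbulent; f ≈ 0.0235

V = 4Q/(πD²) = 3.533 m/s
Re = VD/ν = 3.533·0.0834/8.14×10^-7 = 3.62×10^5
Re > 4000 → turbulent; ε/D = 0.00180
Swamee-Jain: f = 0.02345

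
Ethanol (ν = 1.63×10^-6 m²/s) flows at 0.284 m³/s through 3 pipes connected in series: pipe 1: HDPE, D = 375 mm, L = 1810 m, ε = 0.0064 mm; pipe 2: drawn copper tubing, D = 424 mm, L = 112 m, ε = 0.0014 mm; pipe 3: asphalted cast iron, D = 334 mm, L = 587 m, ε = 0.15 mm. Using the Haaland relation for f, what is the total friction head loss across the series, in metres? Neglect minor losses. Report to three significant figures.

H ≈ 37.7 m

Pipe 1: V = 2.571 m/s, Re = 5.92×10^5, ε/D = 1.71×10^-5, f = 0.01290, h_1 = f(L/D)V²/2g = 20.99 m
Pipe 2: V = 2.011 m/s, Re = 5.23×10^5, ε/D = 3.30×10^-6, f = 0.01299, h_2 = f(L/D)V²/2g = 0.7078 m
Pipe 3: V = 3.241 m/s, Re = 6.64×10^5, ε/D = 4.49×10^-4, f = 0.01704, h_3 = f(L/D)V²/2g = 16.03 m
Series → Q common, losses add: H = Σh = 37.73 m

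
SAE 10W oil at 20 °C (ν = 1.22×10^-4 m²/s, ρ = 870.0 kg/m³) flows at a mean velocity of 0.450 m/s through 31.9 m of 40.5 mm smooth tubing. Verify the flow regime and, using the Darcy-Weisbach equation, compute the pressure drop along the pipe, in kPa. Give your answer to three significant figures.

Re = VD/ν = 0.450·0.04050/1.22×10^-4 = 149 → laminar (Re < 2300)
f = 64/Re = 0.4284
h_f = f(L/D)V²/(2g) = 0.4284·(31.9/0.04050)·0.450²/(2·9.81) = 3.483 m
Δp = ρg·h_f = 870.0·9.81·3.483 = 29.73 kPa

Δp ≈ 29.7 kPa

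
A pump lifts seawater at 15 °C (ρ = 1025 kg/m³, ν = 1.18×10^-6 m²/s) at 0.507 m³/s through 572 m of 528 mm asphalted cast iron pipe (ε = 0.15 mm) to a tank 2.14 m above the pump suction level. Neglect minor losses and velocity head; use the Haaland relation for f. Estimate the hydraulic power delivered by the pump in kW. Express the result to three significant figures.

P_hyd ≈ 34.2 kW

V = 4Q/(πD²) = 2.316 m/s; Re = 1.04×10^6; ε/D = 2.84×10^-4; f = 0.01543
h_f = f(L/D)V²/2g = 4.569 m
Total head H = z + h_f = 2.14 + 4.569 = 6.709 m
P_hyd = ρgQH = 1025·9.81·0.507·6.709 = 34.20 kW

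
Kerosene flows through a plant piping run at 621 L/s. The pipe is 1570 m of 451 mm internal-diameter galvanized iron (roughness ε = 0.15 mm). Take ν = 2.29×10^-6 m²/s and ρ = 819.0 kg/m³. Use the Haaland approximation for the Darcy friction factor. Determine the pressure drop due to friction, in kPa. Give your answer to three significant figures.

V = 4Q/(πD²) = 4·0.621/(π·0.451²) = 3.887 m/s
Re = VD/ν = 3.887·0.451/2.29×10^-6 = 7.66×10^5 → turbulent
ε/D = 0.15/451 = 3.33×10^-4
Haaland: f = 0.01606
h_f = f(L/D)V²/(2g) = 0.01606·(1570/0.451)·3.887²/(2·9.81) = 43.05 m
Δp = ρg·h_f = 819.0·9.81·43.05 = 345.9 kPa

Δp ≈ 346 kPa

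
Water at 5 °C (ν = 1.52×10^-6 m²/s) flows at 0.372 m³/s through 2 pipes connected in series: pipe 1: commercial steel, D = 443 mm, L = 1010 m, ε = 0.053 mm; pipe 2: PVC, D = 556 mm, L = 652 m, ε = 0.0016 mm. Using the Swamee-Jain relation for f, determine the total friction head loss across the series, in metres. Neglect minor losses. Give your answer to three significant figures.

H ≈ 11.4 m

Pipe 1: V = 2.413 m/s, Re = 7.03×10^5, ε/D = 1.20×10^-4, f = 0.01420, h_1 = f(L/D)V²/2g = 9.612 m
Pipe 2: V = 1.532 m/s, Re = 5.60×10^5, ε/D = 2.88×10^-6, f = 0.01288, h_2 = f(L/D)V²/2g = 1.807 m
Series → Q common, losses add: H = Σh = 11.42 m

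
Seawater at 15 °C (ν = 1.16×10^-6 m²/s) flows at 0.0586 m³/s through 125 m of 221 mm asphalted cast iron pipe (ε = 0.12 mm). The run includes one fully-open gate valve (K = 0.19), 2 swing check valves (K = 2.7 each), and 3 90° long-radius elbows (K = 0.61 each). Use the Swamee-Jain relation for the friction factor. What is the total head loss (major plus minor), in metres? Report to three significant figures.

H_L ≈ 2.13 m

V = 4Q/(πD²) = 1.528 m/s; V²/2g = 0.1189 m
Re = 2.91×10^5, ε/D = 5.43×10^-4 → f = 0.01861 (Swamee-Jain)
Major: h_f = f(L/D)·V²/2g = 0.01861·565.6·0.1189 = 1.252 m
Minor: ΣK = 7.42; h_m = ΣK·V²/2g = 0.8826 m
Total H_L = 1.252 + 0.8826 = 2.135 m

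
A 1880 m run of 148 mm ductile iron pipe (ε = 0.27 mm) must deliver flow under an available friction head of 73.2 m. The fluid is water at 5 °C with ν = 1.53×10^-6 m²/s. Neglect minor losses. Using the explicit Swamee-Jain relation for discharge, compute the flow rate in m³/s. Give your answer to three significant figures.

Q ≈ 0.0375 m³/s

Swamee-Jain (Type II): Q = -0.965·√(gD⁵h_f/L)·ln[ε/(3.7D) + √(3.17ν²L/(gD³h_f))]
√(gD⁵h_f/L) = √(9.81·0.148⁵·73.2/1880) = 0.005208
ε/(3.7D) = 4.93×10^-4; √(3.17ν²L/(gD³h_f)) = 7.74×10^-5
Q = -0.965·0.005208·ln(5.705×10^-4) = 0.03754 m³/s
Check: V = 2.18 m/s, Re = 2.11×10^5, f = 0.02393, h_f = 73.8 m ≈ 73.2 m ✓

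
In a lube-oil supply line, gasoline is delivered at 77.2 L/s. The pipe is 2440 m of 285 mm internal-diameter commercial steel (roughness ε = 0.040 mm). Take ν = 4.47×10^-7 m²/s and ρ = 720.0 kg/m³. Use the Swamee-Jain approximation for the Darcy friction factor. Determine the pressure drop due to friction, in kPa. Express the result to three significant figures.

V = 4Q/(πD²) = 4·0.0772/(π·0.285²) = 1.210 m/s
Re = VD/ν = 1.210·0.285/4.47×10^-7 = 7.72×10^5 → turbulent
ε/D = 0.040/285 = 1.40×10^-4
Swamee-Jain: f = 0.01434
h_f = f(L/D)V²/(2g) = 0.01434·(2440/0.285)·1.210²/(2·9.81) = 9.164 m
Δp = ρg·h_f = 720.0·9.81·9.164 = 64.73 kPa

Δp ≈ 64.7 kPa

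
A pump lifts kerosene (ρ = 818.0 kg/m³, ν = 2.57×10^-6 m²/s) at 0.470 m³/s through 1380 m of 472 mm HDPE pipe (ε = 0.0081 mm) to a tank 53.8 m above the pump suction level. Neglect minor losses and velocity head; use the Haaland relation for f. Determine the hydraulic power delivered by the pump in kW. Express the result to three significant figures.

V = 4Q/(πD²) = 2.686 m/s; Re = 4.93×10^5; ε/D = 1.72×10^-5; f = 0.01329
h_f = f(L/D)V²/2g = 14.29 m
Total head H = z + h_f = 53.8 + 14.29 = 68.09 m
P_hyd = ρgQH = 818.0·9.81·0.470·68.09 = 256.8 kW

P_hyd ≈ 257 kW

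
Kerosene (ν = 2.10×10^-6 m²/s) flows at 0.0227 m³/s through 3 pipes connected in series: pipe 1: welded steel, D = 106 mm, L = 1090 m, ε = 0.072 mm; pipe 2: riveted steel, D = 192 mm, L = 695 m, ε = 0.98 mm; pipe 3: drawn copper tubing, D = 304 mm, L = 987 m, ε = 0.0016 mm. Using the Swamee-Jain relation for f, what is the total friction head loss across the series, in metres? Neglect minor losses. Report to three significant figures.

Pipe 1: V = 2.572 m/s, Re = 1.30×10^5, ε/D = 6.79×10^-4, f = 0.02058, h_1 = f(L/D)V²/2g = 71.37 m
Pipe 2: V = 0.7840 m/s, Re = 7.17×10^4, ε/D = 0.00510, f = 0.03213, h_2 = f(L/D)V²/2g = 3.644 m
Pipe 3: V = 0.3127 m/s, Re = 4.53×10^4, ε/D = 5.26×10^-6, f = 0.02125, h_3 = f(L/D)V²/2g = 0.3440 m
Series → Q common, losses add: H = Σh = 75.36 m

H ≈ 75.4 m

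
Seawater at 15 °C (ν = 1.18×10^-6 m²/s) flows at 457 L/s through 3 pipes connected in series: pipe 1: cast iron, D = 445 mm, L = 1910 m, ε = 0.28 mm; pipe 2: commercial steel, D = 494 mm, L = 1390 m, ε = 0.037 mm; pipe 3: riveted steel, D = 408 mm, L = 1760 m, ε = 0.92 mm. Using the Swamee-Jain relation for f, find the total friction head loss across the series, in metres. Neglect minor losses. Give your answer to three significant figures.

Pipe 1: V = 2.938 m/s, Re = 1.11×10^6, ε/D = 6.29×10^-4, f = 0.01807, h_1 = f(L/D)V²/2g = 34.14 m
Pipe 2: V = 2.384 m/s, Re = 9.98×10^5, ε/D = 7.49×10^-5, f = 0.01312, h_2 = f(L/D)V²/2g = 10.70 m
Pipe 3: V = 3.495 m/s, Re = 1.21×10^6, ε/D = 0.00225, f = 0.02439, h_3 = f(L/D)V²/2g = 65.52 m
Series → Q common, losses add: H = Σh = 110.4 m

H ≈ 110 m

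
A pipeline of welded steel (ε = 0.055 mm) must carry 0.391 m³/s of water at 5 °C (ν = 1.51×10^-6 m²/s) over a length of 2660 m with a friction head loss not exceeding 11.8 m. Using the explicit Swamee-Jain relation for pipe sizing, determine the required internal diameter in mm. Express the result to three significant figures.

D ≈ 532 mm

Swamee-Jain (Type III): D = 0.66·[ε^1.25·(LQ²/(gh_f))^4.75 + ν·Q^9.4·(L/(gh_f))^5.2]^0.04
LQ²/(gh_f) = 3.513; L/(gh_f) = 22.98
Term 1 = ε^1.25·(…)^4.75 = 0.00185; Term 2 = ν·Q^9.4·(…)^5.2 = 0.00266
D = 0.66·(0.00185 + 0.00266)^0.04 = 0.5317 m = 532 mm
Check: V = 1.76 m/s, Re = 6.20×10^5, f = 0.01417, h_f = 11.2 m ≈ 11.8 m ✓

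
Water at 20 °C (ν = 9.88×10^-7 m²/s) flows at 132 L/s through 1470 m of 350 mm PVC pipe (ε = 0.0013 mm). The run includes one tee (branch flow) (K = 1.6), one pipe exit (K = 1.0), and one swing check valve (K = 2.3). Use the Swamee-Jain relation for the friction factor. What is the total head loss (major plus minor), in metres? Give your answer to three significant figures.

H_L ≈ 5.80 m

V = 4Q/(πD²) = 1.372 m/s; V²/2g = 0.09594 m
Re = 4.86×10^5, ε/D = 3.71×10^-6 → f = 0.01322 (Swamee-Jain)
Major: h_f = f(L/D)·V²/2g = 0.01322·4200·0.09594 = 5.326 m
Minor: ΣK = 4.90; h_m = ΣK·V²/2g = 0.4701 m
Total H_L = 5.326 + 0.4701 = 5.796 m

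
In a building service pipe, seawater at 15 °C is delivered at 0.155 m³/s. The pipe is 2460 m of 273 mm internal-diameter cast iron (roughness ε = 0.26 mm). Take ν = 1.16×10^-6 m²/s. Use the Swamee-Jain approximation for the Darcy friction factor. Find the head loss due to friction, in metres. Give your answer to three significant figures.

h_f ≈ 64.5 m

V = 4Q/(πD²) = 4·0.155/(π·0.273²) = 2.648 m/s
Re = VD/ν = 2.648·0.273/1.16×10^-6 = 6.23×10^5 → turbulent
ε/D = 0.26/273 = 9.52×10^-4
Swamee-Jain: f = 0.02002
h_f = f(L/D)V²/(2g) = 0.02002·(2460/0.273)·2.648²/(2·9.81) = 64.46 m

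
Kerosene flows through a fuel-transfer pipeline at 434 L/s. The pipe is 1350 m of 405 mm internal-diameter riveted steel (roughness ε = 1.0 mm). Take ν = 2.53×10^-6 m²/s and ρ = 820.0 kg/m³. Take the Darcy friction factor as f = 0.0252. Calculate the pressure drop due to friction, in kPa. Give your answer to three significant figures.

V = 4Q/(πD²) = 4·0.434/(π·0.405²) = 3.369 m/s
h_f = f(L/D)V²/(2g) = 0.02520·(1350/0.405)·3.369²/(2·9.81) = 48.59 m
Δp = ρg·h_f = 820.0·9.81·48.59 = 390.9 kPa

Δp ≈ 391 kPa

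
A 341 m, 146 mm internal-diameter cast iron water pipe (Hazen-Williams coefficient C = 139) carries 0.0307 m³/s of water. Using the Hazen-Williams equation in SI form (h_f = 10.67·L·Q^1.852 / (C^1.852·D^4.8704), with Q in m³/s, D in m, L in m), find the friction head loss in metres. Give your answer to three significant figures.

h_f ≈ 7.25 m

h_f = 10.67·341·0.0307^1.852 / (139^1.852·0.146^4.8704) = 7.247 m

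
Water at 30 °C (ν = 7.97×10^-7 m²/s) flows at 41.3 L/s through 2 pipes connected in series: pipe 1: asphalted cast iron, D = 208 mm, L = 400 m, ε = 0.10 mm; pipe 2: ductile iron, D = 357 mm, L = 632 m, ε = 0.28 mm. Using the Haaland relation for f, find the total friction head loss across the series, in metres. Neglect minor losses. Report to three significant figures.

Pipe 1: V = 1.215 m/s, Re = 3.17×10^5, ε/D = 4.81×10^-4, f = 0.01790, h_1 = f(L/D)V²/2g = 2.591 m
Pipe 2: V = 0.4126 m/s, Re = 1.85×10^5, ε/D = 7.84×10^-4, f = 0.02011, h_2 = f(L/D)V²/2g = 0.3089 m
Series → Q common, losses add: H = Σh = 2.900 m

H ≈ 2.90 m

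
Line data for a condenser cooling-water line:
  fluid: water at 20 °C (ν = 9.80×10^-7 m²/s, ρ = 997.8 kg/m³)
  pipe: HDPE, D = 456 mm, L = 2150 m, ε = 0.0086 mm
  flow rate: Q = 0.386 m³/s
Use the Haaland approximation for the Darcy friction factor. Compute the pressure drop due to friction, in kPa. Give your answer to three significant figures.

Δp ≈ 155 kPa

V = 4Q/(πD²) = 4·0.386/(π·0.456²) = 2.364 m/s
Re = VD/ν = 2.364·0.456/9.80×10^-7 = 1.10×10^6 → turbulent
ε/D = 0.0086/456 = 1.89×10^-5
Haaland: f = 0.01178
h_f = f(L/D)V²/(2g) = 0.01178·(2150/0.456)·2.364²/(2·9.81) = 15.81 m
Δp = ρg·h_f = 997.8·9.81·15.81 = 154.8 kPa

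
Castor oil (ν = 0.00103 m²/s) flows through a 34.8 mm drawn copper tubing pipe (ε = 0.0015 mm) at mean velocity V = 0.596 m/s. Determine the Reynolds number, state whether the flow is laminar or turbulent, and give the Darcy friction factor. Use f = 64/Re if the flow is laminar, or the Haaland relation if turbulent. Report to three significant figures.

Re ≈ 20.1; laminar; f = 64/Re ≈ 3.18

Re = VD/ν = 0.5960·0.0348/0.00103 = 20.1
Re < 2300 → laminar → f = 64/Re = 3.178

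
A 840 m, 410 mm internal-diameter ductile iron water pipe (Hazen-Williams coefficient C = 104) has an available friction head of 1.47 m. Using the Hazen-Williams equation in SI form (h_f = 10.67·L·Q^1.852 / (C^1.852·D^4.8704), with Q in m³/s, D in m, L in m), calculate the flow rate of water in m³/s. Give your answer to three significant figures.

Q ≈ 0.0901 m³/s

Rearranging: Q = [h_f·C^1.852·D^4.8704 / (10.67·L)]^(1/1.852)
Q = [1.47·104^1.852·0.410^4.8704 / (10.67·840)]^0.540 = 0.09014 m³/s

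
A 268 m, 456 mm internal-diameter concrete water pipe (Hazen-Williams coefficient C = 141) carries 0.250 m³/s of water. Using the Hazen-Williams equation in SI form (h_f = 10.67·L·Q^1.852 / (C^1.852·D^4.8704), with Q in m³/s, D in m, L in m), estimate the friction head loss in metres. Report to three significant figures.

h_f ≈ 1.05 m

h_f = 10.67·268·0.250^1.852 / (141^1.852·0.456^4.8704) = 1.052 m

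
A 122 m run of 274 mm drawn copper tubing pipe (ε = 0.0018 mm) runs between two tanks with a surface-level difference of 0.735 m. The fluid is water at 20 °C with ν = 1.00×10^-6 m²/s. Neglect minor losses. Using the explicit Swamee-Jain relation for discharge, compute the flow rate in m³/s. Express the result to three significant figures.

Swamee-Jain (Type II): Q = -0.965·√(gD⁵h_f/L)·ln[ε/(3.7D) + √(3.17ν²L/(gD³h_f))]
√(gD⁵h_f/L) = √(9.81·0.274⁵·0.735/122) = 0.009554
ε/(3.7D) = 1.78×10^-6; √(3.17ν²L/(gD³h_f)) = 5.11×10^-5
Q = -0.965·0.009554·ln(5.284×10^-5) = 0.09080 m³/s
Check: V = 1.54 m/s, Re = 4.22×10^5, f = 0.01359, h_f = 0.731 m ≈ 0.735 m ✓

Q ≈ 0.0908 m³/s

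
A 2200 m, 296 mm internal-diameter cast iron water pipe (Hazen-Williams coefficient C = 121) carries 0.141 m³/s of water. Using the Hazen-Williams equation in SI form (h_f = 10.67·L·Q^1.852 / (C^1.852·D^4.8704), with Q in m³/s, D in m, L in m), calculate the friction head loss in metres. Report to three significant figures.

h_f = 10.67·2200·0.141^1.852 / (121^1.852·0.296^4.8704) = 32.56 m

h_f ≈ 32.6 m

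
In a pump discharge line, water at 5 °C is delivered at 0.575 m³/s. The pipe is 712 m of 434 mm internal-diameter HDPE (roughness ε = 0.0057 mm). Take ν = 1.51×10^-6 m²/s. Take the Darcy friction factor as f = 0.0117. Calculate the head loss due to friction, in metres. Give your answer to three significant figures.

h_f ≈ 14.8 m

V = 4Q/(πD²) = 4·0.575/(π·0.434²) = 3.887 m/s
h_f = f(L/D)V²/(2g) = 0.01170·(712/0.434)·3.887²/(2·9.81) = 14.78 m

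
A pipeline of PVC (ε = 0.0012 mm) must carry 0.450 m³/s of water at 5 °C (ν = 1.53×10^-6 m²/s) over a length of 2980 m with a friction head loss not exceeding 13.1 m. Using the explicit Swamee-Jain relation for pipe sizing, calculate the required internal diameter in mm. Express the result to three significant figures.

Swamee-Jain (Type III): D = 0.66·[ε^1.25·(LQ²/(gh_f))^4.75 + ν·Q^9.4·(L/(gh_f))^5.2]^0.04
LQ²/(gh_f) = 4.696; L/(gh_f) = 23.19
Term 1 = ε^1.25·(…)^4.75 = 6.16×10^-5; Term 2 = ν·Q^9.4·(…)^5.2 = 0.0106
D = 0.66·(6.16×10^-5 + 0.0106)^0.04 = 0.5503 m = 550 mm
Check: V = 1.89 m/s, Re = 6.80×10^5, f = 0.01244, h_f = 12.3 m ≈ 13.1 m ✓

D ≈ 550 mm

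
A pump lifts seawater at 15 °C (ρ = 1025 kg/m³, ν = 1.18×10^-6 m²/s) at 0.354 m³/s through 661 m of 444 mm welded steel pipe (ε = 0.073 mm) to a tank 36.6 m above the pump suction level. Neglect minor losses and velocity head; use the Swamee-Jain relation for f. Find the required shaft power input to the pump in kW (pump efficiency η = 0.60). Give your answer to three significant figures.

V = 4Q/(πD²) = 2.286 m/s; Re = 8.60×10^5; ε/D = 1.64×10^-4; f = 0.01451
h_f = f(L/D)V²/2g = 5.755 m
Total head H = z + h_f = 36.6 + 5.755 = 42.35 m
P_hyd = ρgQH = 1025·9.81·0.354·42.35 = 150.8 kW
P_shaft = P_hyd/η = 150.8/0.60 = 251.3 kW

P_shaft ≈ 251 kW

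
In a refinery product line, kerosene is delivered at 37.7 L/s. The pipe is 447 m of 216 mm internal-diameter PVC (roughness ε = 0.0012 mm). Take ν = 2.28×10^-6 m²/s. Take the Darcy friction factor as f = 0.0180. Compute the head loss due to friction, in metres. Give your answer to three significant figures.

h_f ≈ 2.01 m

V = 4Q/(πD²) = 4·0.0377/(π·0.216²) = 1.029 m/s
h_f = f(L/D)V²/(2g) = 0.01800·(447/0.216)·1.029²/(2·9.81) = 2.010 m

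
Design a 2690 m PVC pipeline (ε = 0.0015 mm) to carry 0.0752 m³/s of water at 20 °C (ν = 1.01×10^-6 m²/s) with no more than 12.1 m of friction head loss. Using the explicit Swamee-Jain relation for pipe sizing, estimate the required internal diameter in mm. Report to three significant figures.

D ≈ 275 mm

Swamee-Jain (Type III): D = 0.66·[ε^1.25·(LQ²/(gh_f))^4.75 + ν·Q^9.4·(L/(gh_f))^5.2]^0.04
LQ²/(gh_f) = 0.1282; L/(gh_f) = 22.66
Term 1 = ε^1.25·(…)^4.75 = 3.03×10^-12; Term 2 = ν·Q^9.4·(…)^5.2 = 3.08×10^-10
D = 0.66·(3.03×10^-12 + 3.08×10^-10)^0.04 = 0.2749 m = 275 mm
Check: V = 1.27 m/s, Re = 3.45×10^5, f = 0.01408, h_f = 11.3 m ≈ 12.1 m ✓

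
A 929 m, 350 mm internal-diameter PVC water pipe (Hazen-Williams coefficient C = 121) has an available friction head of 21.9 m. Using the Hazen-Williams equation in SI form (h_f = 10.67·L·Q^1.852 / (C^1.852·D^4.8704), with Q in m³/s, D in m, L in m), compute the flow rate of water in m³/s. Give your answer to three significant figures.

Q ≈ 0.282 m³/s

Rearranging: Q = [h_f·C^1.852·D^4.8704 / (10.67·L)]^(1/1.852)
Q = [21.9·121^1.852·0.350^4.8704 / (10.67·929)]^0.540 = 0.2817 m³/s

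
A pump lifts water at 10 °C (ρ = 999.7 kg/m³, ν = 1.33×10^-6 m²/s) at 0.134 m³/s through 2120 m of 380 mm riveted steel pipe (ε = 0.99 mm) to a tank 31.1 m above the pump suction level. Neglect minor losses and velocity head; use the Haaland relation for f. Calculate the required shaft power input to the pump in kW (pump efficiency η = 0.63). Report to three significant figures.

V = 4Q/(πD²) = 1.182 m/s; Re = 3.38×10^5; ε/D = 0.00261; f = 0.02560
h_f = f(L/D)V²/2g = 10.16 m
Total head H = z + h_f = 31.1 + 10.16 = 41.26 m
P_hyd = ρgQH = 999.7·9.81·0.134·41.26 = 54.23 kW
P_shaft = P_hyd/η = 54.23/0.63 = 86.07 kW

P_shaft ≈ 86.1 kW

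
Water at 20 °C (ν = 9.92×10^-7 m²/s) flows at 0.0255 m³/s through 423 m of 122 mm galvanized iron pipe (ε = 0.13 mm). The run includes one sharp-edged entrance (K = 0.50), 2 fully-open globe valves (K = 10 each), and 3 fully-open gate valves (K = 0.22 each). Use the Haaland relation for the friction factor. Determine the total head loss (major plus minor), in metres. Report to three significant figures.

H_L ≈ 22.7 m

V = 4Q/(πD²) = 2.181 m/s; V²/2g = 0.2425 m
Re = 2.68×10^5, ε/D = 0.00107 → f = 0.02089 (Haaland)
Major: h_f = f(L/D)·V²/2g = 0.02089·3467·0.2425 = 17.56 m
Minor: ΣK = 21.2; h_m = ΣK·V²/2g = 5.132 m
Total H_L = 17.56 + 5.132 = 22.70 m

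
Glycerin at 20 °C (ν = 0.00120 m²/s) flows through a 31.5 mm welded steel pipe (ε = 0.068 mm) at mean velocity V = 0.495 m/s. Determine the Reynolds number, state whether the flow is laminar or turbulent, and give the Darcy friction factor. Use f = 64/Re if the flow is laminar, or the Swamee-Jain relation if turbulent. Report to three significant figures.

Re ≈ 13.0; laminar; f = 64/Re ≈ 4.93

Re = VD/ν = 0.4950·0.0315/0.00120 = 13.0
Re < 2300 → laminar → f = 64/Re = 4.925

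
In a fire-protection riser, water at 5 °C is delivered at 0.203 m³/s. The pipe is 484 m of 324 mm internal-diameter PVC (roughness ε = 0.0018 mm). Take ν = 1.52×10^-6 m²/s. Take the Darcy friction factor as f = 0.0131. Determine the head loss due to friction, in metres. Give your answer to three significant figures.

V = 4Q/(πD²) = 4·0.203/(π·0.324²) = 2.462 m/s
h_f = f(L/D)V²/(2g) = 0.01310·(484/0.324)·2.462²/(2·9.81) = 6.047 m

h_f ≈ 6.05 m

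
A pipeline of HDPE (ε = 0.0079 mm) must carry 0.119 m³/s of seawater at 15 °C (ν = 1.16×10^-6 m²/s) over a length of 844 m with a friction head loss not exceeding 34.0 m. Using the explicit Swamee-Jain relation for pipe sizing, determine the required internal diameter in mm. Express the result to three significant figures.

D ≈ 210 mm

Swamee-Jain (Type III): D = 0.66·[ε^1.25·(LQ²/(gh_f))^4.75 + ν·Q^9.4·(L/(gh_f))^5.2]^0.04
LQ²/(gh_f) = 0.03583; L/(gh_f) = 2.530
Term 1 = ε^1.25·(…)^4.75 = 5.69×10^-14; Term 2 = ν·Q^9.4·(…)^5.2 = 2.96×10^-13
D = 0.66·(5.69×10^-14 + 2.96×10^-13)^0.04 = 0.2096 m = 210 mm
Check: V = 3.45 m/s, Re = 6.23×10^5, f = 0.01324, h_f = 32.3 m ≈ 34.0 m ✓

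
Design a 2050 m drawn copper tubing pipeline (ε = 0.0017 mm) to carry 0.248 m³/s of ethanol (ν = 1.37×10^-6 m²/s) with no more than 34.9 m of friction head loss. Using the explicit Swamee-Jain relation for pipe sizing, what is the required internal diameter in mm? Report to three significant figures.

D ≈ 331 mm

Swamee-Jain (Type III): D = 0.66·[ε^1.25·(LQ²/(gh_f))^4.75 + ν·Q^9.4·(L/(gh_f))^5.2]^0.04
LQ²/(gh_f) = 0.3683; L/(gh_f) = 5.988
Term 1 = ε^1.25·(…)^4.75 = 5.34×10^-10; Term 2 = ν·Q^9.4·(…)^5.2 = 3.06×10^-8
D = 0.66·(5.34×10^-10 + 3.06×10^-8)^0.04 = 0.3306 m = 331 mm
Check: V = 2.89 m/s, Re = 6.97×10^5, f = 0.01245, h_f = 32.8 m ≈ 34.9 m ✓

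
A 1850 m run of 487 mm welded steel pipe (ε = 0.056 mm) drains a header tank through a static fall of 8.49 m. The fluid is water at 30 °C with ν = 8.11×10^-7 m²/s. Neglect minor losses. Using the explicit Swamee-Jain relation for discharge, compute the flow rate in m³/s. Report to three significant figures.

Q ≈ 0.335 m³/s

Swamee-Jain (Type II): Q = -0.965·√(gD⁵h_f/L)·ln[ε/(3.7D) + √(3.17ν²L/(gD³h_f))]
√(gD⁵h_f/L) = √(9.81·0.487⁵·8.49/1850) = 0.03512
ε/(3.7D) = 3.11×10^-5; √(3.17ν²L/(gD³h_f)) = 2.00×10^-5
Q = -0.965·0.03512·ln(5.110×10^-5) = 0.3349 m³/s
Check: V = 1.80 m/s, Re = 1.08×10^6, f = 0.01364, h_f = 8.54 m ≈ 8.49 m ✓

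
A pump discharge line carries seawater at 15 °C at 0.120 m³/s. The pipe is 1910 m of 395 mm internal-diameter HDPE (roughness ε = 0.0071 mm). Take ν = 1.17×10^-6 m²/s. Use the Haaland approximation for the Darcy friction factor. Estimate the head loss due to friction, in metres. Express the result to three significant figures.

V = 4Q/(πD²) = 4·0.120/(π·0.395²) = 0.9793 m/s
Re = VD/ν = 0.9793·0.395/1.17×10^-6 = 3.31×10^5 → turbulent
ε/D = 0.0071/395 = 1.80×10^-5
Haaland: f = 0.01424
h_f = f(L/D)V²/(2g) = 0.01424·(1910/0.395)·0.9793²/(2·9.81) = 3.366 m

h_f ≈ 3.37 m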